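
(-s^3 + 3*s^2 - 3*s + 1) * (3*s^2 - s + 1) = -3*s^5 + 10*s^4 - 13*s^3 + 9*s^2 - 4*s + 1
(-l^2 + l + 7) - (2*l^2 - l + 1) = -3*l^2 + 2*l + 6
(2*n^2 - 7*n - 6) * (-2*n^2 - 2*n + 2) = -4*n^4 + 10*n^3 + 30*n^2 - 2*n - 12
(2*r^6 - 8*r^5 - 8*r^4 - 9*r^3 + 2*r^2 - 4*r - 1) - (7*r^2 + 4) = 2*r^6 - 8*r^5 - 8*r^4 - 9*r^3 - 5*r^2 - 4*r - 5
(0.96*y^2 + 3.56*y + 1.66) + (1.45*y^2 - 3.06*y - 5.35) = 2.41*y^2 + 0.5*y - 3.69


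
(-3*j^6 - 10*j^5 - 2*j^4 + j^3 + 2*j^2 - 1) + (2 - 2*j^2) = -3*j^6 - 10*j^5 - 2*j^4 + j^3 + 1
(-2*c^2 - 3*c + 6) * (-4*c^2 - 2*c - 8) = 8*c^4 + 16*c^3 - 2*c^2 + 12*c - 48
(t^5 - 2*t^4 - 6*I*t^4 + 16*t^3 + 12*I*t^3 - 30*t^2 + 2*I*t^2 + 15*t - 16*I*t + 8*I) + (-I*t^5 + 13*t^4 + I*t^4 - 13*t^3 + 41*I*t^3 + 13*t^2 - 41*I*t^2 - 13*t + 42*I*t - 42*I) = t^5 - I*t^5 + 11*t^4 - 5*I*t^4 + 3*t^3 + 53*I*t^3 - 17*t^2 - 39*I*t^2 + 2*t + 26*I*t - 34*I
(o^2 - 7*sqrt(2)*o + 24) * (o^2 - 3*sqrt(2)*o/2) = o^4 - 17*sqrt(2)*o^3/2 + 45*o^2 - 36*sqrt(2)*o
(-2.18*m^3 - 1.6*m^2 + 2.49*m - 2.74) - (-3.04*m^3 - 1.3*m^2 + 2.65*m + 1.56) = 0.86*m^3 - 0.3*m^2 - 0.16*m - 4.3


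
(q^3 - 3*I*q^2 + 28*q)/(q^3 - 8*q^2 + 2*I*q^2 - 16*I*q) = (q^2 - 3*I*q + 28)/(q^2 + 2*q*(-4 + I) - 16*I)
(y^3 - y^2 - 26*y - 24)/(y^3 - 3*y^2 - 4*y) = (y^2 - 2*y - 24)/(y*(y - 4))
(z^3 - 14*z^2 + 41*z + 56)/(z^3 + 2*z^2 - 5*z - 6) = (z^2 - 15*z + 56)/(z^2 + z - 6)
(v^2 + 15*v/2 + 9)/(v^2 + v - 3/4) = 2*(v + 6)/(2*v - 1)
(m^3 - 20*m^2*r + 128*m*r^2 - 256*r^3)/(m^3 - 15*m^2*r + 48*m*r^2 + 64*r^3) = (m - 4*r)/(m + r)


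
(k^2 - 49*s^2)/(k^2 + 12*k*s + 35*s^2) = (k - 7*s)/(k + 5*s)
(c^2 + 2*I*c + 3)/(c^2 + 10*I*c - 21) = (c - I)/(c + 7*I)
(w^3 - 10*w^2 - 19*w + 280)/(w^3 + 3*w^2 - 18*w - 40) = (w^2 - 15*w + 56)/(w^2 - 2*w - 8)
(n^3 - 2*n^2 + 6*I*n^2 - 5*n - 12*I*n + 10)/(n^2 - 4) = (n^2 + 6*I*n - 5)/(n + 2)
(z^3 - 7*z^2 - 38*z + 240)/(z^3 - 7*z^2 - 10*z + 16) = (z^2 + z - 30)/(z^2 + z - 2)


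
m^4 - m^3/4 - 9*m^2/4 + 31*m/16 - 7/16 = (m - 1)*(m - 1/2)^2*(m + 7/4)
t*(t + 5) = t^2 + 5*t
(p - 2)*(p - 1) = p^2 - 3*p + 2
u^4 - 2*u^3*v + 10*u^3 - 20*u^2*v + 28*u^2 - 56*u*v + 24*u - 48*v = (u + 2)^2*(u + 6)*(u - 2*v)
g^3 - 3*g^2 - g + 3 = (g - 3)*(g - 1)*(g + 1)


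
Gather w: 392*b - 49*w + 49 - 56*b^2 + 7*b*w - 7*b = -56*b^2 + 385*b + w*(7*b - 49) + 49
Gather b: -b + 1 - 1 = -b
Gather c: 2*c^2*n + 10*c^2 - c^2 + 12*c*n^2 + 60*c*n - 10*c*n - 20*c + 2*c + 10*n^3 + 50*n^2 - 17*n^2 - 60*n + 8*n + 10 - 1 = c^2*(2*n + 9) + c*(12*n^2 + 50*n - 18) + 10*n^3 + 33*n^2 - 52*n + 9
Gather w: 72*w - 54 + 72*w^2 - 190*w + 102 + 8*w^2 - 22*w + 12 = 80*w^2 - 140*w + 60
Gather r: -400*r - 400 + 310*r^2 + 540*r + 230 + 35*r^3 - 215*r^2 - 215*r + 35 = 35*r^3 + 95*r^2 - 75*r - 135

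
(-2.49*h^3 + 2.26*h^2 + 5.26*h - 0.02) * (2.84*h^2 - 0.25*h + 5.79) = -7.0716*h^5 + 7.0409*h^4 - 0.0437000000000034*h^3 + 11.7136*h^2 + 30.4604*h - 0.1158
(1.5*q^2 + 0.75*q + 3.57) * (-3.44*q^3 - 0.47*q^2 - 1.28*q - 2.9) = -5.16*q^5 - 3.285*q^4 - 14.5533*q^3 - 6.9879*q^2 - 6.7446*q - 10.353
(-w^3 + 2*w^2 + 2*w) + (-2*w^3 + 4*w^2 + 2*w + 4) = -3*w^3 + 6*w^2 + 4*w + 4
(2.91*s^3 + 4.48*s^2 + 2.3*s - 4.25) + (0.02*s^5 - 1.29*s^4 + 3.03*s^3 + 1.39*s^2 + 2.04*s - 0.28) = 0.02*s^5 - 1.29*s^4 + 5.94*s^3 + 5.87*s^2 + 4.34*s - 4.53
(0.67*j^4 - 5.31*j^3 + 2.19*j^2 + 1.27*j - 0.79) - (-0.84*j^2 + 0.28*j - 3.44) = 0.67*j^4 - 5.31*j^3 + 3.03*j^2 + 0.99*j + 2.65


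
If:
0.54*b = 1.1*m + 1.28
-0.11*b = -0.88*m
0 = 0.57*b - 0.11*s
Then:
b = 3.18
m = 0.40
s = 16.48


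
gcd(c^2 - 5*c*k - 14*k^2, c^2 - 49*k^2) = c - 7*k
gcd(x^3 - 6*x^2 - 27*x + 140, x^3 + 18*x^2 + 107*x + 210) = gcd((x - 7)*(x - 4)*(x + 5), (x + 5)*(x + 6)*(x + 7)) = x + 5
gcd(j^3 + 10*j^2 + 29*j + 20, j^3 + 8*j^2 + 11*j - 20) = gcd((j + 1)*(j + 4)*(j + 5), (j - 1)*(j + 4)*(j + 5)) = j^2 + 9*j + 20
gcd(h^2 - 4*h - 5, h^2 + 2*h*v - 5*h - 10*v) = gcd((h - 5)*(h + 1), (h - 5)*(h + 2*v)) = h - 5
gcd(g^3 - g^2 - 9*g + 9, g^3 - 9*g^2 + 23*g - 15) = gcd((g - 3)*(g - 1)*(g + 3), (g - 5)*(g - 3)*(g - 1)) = g^2 - 4*g + 3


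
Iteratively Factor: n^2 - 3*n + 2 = (n - 2)*(n - 1)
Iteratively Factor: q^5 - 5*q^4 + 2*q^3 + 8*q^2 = (q + 1)*(q^4 - 6*q^3 + 8*q^2) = (q - 2)*(q + 1)*(q^3 - 4*q^2) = q*(q - 2)*(q + 1)*(q^2 - 4*q) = q^2*(q - 2)*(q + 1)*(q - 4)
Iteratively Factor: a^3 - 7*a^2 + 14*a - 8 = (a - 4)*(a^2 - 3*a + 2) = (a - 4)*(a - 2)*(a - 1)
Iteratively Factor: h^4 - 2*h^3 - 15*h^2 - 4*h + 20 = (h + 2)*(h^3 - 4*h^2 - 7*h + 10) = (h + 2)^2*(h^2 - 6*h + 5) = (h - 5)*(h + 2)^2*(h - 1)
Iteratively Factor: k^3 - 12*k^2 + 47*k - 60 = (k - 3)*(k^2 - 9*k + 20) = (k - 4)*(k - 3)*(k - 5)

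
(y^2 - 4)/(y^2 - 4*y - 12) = (y - 2)/(y - 6)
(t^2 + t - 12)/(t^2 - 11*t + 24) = (t + 4)/(t - 8)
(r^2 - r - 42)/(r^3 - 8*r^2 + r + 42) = (r + 6)/(r^2 - r - 6)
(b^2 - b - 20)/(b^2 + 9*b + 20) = (b - 5)/(b + 5)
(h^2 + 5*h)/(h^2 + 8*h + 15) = h/(h + 3)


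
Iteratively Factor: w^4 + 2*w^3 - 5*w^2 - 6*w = (w - 2)*(w^3 + 4*w^2 + 3*w) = (w - 2)*(w + 3)*(w^2 + w) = w*(w - 2)*(w + 3)*(w + 1)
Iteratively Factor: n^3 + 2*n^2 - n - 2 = (n + 1)*(n^2 + n - 2) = (n - 1)*(n + 1)*(n + 2)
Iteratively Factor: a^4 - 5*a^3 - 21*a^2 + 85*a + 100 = (a + 1)*(a^3 - 6*a^2 - 15*a + 100) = (a - 5)*(a + 1)*(a^2 - a - 20) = (a - 5)*(a + 1)*(a + 4)*(a - 5)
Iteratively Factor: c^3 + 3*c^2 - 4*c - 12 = (c + 3)*(c^2 - 4) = (c - 2)*(c + 3)*(c + 2)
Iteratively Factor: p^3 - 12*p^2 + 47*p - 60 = (p - 4)*(p^2 - 8*p + 15) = (p - 4)*(p - 3)*(p - 5)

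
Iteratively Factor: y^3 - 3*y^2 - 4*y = (y + 1)*(y^2 - 4*y) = y*(y + 1)*(y - 4)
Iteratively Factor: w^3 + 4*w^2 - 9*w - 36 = (w - 3)*(w^2 + 7*w + 12) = (w - 3)*(w + 4)*(w + 3)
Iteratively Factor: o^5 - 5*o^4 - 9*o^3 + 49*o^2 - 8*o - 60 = (o + 1)*(o^4 - 6*o^3 - 3*o^2 + 52*o - 60) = (o - 2)*(o + 1)*(o^3 - 4*o^2 - 11*o + 30) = (o - 2)*(o + 1)*(o + 3)*(o^2 - 7*o + 10) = (o - 5)*(o - 2)*(o + 1)*(o + 3)*(o - 2)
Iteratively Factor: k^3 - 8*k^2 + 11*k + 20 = (k - 4)*(k^2 - 4*k - 5) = (k - 4)*(k + 1)*(k - 5)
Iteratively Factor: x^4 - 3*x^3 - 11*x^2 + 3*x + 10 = (x - 5)*(x^3 + 2*x^2 - x - 2) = (x - 5)*(x + 1)*(x^2 + x - 2) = (x - 5)*(x + 1)*(x + 2)*(x - 1)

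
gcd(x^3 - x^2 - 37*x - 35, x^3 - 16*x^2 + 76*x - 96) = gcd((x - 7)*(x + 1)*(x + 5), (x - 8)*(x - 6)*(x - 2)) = 1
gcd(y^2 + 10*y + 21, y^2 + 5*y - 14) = y + 7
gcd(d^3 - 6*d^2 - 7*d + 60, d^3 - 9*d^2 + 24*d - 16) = d - 4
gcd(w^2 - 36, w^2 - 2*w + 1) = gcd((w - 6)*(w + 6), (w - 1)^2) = 1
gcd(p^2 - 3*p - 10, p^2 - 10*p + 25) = p - 5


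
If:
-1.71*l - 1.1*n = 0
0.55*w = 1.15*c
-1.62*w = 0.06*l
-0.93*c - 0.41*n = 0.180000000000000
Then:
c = -0.00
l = 0.28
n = -0.43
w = -0.01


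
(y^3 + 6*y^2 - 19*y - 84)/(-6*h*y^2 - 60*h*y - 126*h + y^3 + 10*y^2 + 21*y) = (y - 4)/(-6*h + y)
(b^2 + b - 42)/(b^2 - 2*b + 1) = (b^2 + b - 42)/(b^2 - 2*b + 1)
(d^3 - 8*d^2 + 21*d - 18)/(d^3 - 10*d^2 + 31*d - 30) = (d - 3)/(d - 5)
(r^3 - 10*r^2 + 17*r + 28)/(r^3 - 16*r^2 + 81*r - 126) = (r^2 - 3*r - 4)/(r^2 - 9*r + 18)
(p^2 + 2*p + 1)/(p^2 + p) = (p + 1)/p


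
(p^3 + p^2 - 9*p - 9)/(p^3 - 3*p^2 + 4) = (p^2 - 9)/(p^2 - 4*p + 4)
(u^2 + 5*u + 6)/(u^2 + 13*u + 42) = (u^2 + 5*u + 6)/(u^2 + 13*u + 42)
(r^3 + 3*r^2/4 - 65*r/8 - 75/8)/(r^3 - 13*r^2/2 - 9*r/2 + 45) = (r + 5/4)/(r - 6)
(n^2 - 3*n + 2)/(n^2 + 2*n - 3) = (n - 2)/(n + 3)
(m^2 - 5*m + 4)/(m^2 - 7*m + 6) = (m - 4)/(m - 6)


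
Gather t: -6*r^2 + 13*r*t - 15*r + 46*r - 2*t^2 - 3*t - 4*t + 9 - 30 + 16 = -6*r^2 + 31*r - 2*t^2 + t*(13*r - 7) - 5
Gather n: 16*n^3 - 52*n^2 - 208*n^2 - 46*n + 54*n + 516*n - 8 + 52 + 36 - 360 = 16*n^3 - 260*n^2 + 524*n - 280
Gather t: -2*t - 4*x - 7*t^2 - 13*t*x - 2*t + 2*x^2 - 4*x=-7*t^2 + t*(-13*x - 4) + 2*x^2 - 8*x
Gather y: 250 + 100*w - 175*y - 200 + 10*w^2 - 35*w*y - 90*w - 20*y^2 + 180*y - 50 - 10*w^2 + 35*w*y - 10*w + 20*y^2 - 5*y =0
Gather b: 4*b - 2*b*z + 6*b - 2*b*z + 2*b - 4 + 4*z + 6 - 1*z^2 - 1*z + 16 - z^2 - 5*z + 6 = b*(12 - 4*z) - 2*z^2 - 2*z + 24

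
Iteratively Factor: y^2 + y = (y + 1)*(y)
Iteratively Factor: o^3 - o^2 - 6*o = (o - 3)*(o^2 + 2*o) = (o - 3)*(o + 2)*(o)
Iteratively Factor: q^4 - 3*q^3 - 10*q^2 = (q)*(q^3 - 3*q^2 - 10*q) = q*(q + 2)*(q^2 - 5*q) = q*(q - 5)*(q + 2)*(q)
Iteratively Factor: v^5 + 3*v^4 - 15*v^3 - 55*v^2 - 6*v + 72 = (v + 3)*(v^4 - 15*v^2 - 10*v + 24) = (v + 2)*(v + 3)*(v^3 - 2*v^2 - 11*v + 12) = (v + 2)*(v + 3)^2*(v^2 - 5*v + 4) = (v - 1)*(v + 2)*(v + 3)^2*(v - 4)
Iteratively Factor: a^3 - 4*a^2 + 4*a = (a - 2)*(a^2 - 2*a) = (a - 2)^2*(a)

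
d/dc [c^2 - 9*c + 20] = 2*c - 9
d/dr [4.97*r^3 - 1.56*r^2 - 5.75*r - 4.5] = 14.91*r^2 - 3.12*r - 5.75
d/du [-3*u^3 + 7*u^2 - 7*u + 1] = -9*u^2 + 14*u - 7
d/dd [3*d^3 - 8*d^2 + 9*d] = 9*d^2 - 16*d + 9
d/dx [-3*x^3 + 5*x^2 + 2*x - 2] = -9*x^2 + 10*x + 2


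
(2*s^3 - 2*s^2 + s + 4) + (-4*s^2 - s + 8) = 2*s^3 - 6*s^2 + 12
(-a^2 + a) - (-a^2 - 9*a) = 10*a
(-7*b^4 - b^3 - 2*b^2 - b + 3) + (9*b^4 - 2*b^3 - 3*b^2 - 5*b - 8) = 2*b^4 - 3*b^3 - 5*b^2 - 6*b - 5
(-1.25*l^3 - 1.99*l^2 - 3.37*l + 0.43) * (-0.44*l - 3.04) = 0.55*l^4 + 4.6756*l^3 + 7.5324*l^2 + 10.0556*l - 1.3072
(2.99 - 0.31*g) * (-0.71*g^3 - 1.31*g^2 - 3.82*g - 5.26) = 0.2201*g^4 - 1.7168*g^3 - 2.7327*g^2 - 9.7912*g - 15.7274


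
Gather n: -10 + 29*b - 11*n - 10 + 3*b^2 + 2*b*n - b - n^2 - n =3*b^2 + 28*b - n^2 + n*(2*b - 12) - 20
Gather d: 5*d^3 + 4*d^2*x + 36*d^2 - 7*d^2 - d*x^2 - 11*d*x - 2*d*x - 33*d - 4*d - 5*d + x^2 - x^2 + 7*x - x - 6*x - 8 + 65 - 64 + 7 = 5*d^3 + d^2*(4*x + 29) + d*(-x^2 - 13*x - 42)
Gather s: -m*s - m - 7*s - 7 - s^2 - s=-m - s^2 + s*(-m - 8) - 7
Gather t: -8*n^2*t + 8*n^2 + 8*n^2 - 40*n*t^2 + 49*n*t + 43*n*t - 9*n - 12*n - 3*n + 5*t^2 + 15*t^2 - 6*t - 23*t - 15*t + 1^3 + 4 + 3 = 16*n^2 - 24*n + t^2*(20 - 40*n) + t*(-8*n^2 + 92*n - 44) + 8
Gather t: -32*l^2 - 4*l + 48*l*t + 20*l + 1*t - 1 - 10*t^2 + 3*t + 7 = -32*l^2 + 16*l - 10*t^2 + t*(48*l + 4) + 6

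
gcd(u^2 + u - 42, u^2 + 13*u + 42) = u + 7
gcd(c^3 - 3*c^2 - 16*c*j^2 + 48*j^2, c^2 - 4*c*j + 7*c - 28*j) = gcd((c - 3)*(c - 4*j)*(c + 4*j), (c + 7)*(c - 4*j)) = c - 4*j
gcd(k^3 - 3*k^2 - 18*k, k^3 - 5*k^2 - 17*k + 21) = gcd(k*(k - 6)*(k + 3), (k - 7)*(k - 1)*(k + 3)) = k + 3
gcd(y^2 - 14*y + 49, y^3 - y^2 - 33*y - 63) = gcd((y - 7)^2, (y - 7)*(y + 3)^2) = y - 7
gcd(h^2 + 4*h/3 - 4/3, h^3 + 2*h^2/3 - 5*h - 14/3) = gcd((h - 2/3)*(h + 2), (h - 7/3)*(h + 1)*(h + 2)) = h + 2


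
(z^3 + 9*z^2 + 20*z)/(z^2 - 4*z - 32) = z*(z + 5)/(z - 8)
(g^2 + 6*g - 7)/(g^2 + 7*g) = (g - 1)/g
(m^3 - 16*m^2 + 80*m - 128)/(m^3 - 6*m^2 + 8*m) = (m^2 - 12*m + 32)/(m*(m - 2))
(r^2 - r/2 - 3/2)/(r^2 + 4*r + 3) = (r - 3/2)/(r + 3)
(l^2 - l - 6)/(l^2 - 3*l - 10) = (l - 3)/(l - 5)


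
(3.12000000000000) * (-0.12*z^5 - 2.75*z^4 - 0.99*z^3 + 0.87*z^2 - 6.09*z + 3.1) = -0.3744*z^5 - 8.58*z^4 - 3.0888*z^3 + 2.7144*z^2 - 19.0008*z + 9.672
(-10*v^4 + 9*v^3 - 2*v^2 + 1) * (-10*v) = 100*v^5 - 90*v^4 + 20*v^3 - 10*v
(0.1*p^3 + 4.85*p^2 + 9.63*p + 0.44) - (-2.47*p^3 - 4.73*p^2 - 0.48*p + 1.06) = 2.57*p^3 + 9.58*p^2 + 10.11*p - 0.62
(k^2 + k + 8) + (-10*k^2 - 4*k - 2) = -9*k^2 - 3*k + 6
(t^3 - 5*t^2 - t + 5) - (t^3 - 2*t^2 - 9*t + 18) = -3*t^2 + 8*t - 13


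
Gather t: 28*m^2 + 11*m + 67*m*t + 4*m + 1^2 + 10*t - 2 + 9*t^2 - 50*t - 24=28*m^2 + 15*m + 9*t^2 + t*(67*m - 40) - 25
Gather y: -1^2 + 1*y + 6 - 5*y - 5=-4*y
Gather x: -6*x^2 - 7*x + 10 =-6*x^2 - 7*x + 10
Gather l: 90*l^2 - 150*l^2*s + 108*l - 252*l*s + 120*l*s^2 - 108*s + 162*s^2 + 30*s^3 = l^2*(90 - 150*s) + l*(120*s^2 - 252*s + 108) + 30*s^3 + 162*s^2 - 108*s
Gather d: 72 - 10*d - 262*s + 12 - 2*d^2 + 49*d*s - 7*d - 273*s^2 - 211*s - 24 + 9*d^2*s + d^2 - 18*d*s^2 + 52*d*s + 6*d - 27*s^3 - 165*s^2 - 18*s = d^2*(9*s - 1) + d*(-18*s^2 + 101*s - 11) - 27*s^3 - 438*s^2 - 491*s + 60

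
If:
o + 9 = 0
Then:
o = -9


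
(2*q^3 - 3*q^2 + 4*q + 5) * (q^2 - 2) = 2*q^5 - 3*q^4 + 11*q^2 - 8*q - 10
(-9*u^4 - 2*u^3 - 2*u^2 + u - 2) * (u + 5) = -9*u^5 - 47*u^4 - 12*u^3 - 9*u^2 + 3*u - 10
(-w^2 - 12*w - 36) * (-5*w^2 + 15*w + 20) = 5*w^4 + 45*w^3 - 20*w^2 - 780*w - 720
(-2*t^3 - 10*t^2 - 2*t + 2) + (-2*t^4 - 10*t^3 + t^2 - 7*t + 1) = -2*t^4 - 12*t^3 - 9*t^2 - 9*t + 3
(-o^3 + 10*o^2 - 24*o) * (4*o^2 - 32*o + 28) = -4*o^5 + 72*o^4 - 444*o^3 + 1048*o^2 - 672*o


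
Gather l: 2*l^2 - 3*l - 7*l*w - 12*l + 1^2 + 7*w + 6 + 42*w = 2*l^2 + l*(-7*w - 15) + 49*w + 7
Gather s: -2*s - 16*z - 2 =-2*s - 16*z - 2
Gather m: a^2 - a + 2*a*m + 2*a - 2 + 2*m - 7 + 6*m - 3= a^2 + a + m*(2*a + 8) - 12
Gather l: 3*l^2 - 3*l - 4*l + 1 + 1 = 3*l^2 - 7*l + 2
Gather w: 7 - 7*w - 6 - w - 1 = -8*w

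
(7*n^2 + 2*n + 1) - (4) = 7*n^2 + 2*n - 3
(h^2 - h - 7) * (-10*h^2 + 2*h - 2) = -10*h^4 + 12*h^3 + 66*h^2 - 12*h + 14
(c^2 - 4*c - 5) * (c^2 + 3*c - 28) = c^4 - c^3 - 45*c^2 + 97*c + 140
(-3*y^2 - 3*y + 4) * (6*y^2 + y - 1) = -18*y^4 - 21*y^3 + 24*y^2 + 7*y - 4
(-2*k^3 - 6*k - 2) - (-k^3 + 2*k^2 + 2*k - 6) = -k^3 - 2*k^2 - 8*k + 4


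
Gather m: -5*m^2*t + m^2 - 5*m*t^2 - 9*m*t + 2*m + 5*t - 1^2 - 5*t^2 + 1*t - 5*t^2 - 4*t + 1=m^2*(1 - 5*t) + m*(-5*t^2 - 9*t + 2) - 10*t^2 + 2*t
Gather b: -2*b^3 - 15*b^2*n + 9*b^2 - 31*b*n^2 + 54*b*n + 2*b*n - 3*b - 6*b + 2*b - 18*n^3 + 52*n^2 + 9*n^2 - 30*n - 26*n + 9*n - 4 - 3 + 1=-2*b^3 + b^2*(9 - 15*n) + b*(-31*n^2 + 56*n - 7) - 18*n^3 + 61*n^2 - 47*n - 6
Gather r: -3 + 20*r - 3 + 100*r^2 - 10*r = 100*r^2 + 10*r - 6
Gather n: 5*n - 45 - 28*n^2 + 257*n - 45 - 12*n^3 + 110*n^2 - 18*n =-12*n^3 + 82*n^2 + 244*n - 90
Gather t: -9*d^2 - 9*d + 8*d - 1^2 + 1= -9*d^2 - d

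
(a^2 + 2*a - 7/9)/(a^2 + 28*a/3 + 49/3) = (a - 1/3)/(a + 7)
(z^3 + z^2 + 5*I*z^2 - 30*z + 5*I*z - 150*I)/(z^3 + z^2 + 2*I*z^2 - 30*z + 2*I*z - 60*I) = (z + 5*I)/(z + 2*I)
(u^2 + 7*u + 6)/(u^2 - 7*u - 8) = (u + 6)/(u - 8)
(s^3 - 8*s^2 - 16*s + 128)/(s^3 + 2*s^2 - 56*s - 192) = (s - 4)/(s + 6)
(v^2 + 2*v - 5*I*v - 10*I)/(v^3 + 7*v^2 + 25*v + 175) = (v + 2)/(v^2 + v*(7 + 5*I) + 35*I)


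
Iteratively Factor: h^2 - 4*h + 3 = (h - 1)*(h - 3)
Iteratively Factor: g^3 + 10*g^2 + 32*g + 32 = (g + 4)*(g^2 + 6*g + 8) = (g + 2)*(g + 4)*(g + 4)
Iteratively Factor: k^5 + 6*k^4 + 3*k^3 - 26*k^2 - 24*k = (k + 4)*(k^4 + 2*k^3 - 5*k^2 - 6*k) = k*(k + 4)*(k^3 + 2*k^2 - 5*k - 6) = k*(k - 2)*(k + 4)*(k^2 + 4*k + 3) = k*(k - 2)*(k + 3)*(k + 4)*(k + 1)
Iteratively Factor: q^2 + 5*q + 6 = (q + 2)*(q + 3)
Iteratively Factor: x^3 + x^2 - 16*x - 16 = (x - 4)*(x^2 + 5*x + 4) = (x - 4)*(x + 4)*(x + 1)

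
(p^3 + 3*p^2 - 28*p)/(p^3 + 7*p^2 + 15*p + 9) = p*(p^2 + 3*p - 28)/(p^3 + 7*p^2 + 15*p + 9)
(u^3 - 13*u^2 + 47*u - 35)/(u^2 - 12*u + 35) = u - 1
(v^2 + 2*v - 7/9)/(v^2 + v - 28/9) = (3*v - 1)/(3*v - 4)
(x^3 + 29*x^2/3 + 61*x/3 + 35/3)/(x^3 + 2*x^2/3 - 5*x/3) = (x^2 + 8*x + 7)/(x*(x - 1))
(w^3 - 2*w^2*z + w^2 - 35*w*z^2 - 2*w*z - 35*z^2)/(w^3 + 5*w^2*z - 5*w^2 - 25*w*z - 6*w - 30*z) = (w - 7*z)/(w - 6)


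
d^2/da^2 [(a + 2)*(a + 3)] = 2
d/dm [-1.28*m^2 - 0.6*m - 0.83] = -2.56*m - 0.6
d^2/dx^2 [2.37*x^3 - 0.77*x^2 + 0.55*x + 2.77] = 14.22*x - 1.54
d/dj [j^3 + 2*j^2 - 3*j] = 3*j^2 + 4*j - 3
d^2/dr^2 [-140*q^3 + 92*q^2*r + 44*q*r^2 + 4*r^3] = 88*q + 24*r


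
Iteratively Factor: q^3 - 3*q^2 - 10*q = (q - 5)*(q^2 + 2*q) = (q - 5)*(q + 2)*(q)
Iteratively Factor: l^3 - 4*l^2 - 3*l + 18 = (l - 3)*(l^2 - l - 6) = (l - 3)*(l + 2)*(l - 3)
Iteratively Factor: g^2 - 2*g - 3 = (g - 3)*(g + 1)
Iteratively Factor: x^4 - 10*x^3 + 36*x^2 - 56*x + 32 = (x - 4)*(x^3 - 6*x^2 + 12*x - 8) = (x - 4)*(x - 2)*(x^2 - 4*x + 4) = (x - 4)*(x - 2)^2*(x - 2)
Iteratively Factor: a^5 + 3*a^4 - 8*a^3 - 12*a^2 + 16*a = (a + 4)*(a^4 - a^3 - 4*a^2 + 4*a) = (a - 2)*(a + 4)*(a^3 + a^2 - 2*a) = (a - 2)*(a - 1)*(a + 4)*(a^2 + 2*a) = (a - 2)*(a - 1)*(a + 2)*(a + 4)*(a)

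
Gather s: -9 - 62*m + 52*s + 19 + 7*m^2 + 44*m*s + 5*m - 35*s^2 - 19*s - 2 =7*m^2 - 57*m - 35*s^2 + s*(44*m + 33) + 8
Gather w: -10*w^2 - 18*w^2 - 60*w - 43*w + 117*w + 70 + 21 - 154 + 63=-28*w^2 + 14*w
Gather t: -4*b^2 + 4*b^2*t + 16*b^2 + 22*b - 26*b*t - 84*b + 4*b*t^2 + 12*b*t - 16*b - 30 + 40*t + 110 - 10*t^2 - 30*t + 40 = 12*b^2 - 78*b + t^2*(4*b - 10) + t*(4*b^2 - 14*b + 10) + 120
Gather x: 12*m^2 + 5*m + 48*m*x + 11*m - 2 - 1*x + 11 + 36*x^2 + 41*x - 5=12*m^2 + 16*m + 36*x^2 + x*(48*m + 40) + 4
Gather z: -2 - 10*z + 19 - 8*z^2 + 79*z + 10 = -8*z^2 + 69*z + 27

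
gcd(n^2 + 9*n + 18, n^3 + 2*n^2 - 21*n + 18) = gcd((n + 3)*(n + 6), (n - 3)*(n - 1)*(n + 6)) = n + 6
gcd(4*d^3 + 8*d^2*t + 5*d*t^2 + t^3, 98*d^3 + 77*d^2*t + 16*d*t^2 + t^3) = 2*d + t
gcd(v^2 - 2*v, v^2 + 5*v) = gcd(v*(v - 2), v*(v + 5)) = v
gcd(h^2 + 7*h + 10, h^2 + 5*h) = h + 5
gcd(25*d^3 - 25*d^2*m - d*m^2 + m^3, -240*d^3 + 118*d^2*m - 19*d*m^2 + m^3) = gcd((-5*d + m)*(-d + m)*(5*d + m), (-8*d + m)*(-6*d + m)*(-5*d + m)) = 5*d - m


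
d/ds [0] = 0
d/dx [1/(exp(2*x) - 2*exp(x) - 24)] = 2*(1 - exp(x))*exp(x)/(-exp(2*x) + 2*exp(x) + 24)^2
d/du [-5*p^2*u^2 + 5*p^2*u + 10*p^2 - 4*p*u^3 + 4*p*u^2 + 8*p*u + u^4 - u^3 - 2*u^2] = -10*p^2*u + 5*p^2 - 12*p*u^2 + 8*p*u + 8*p + 4*u^3 - 3*u^2 - 4*u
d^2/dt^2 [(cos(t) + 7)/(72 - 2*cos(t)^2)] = (-8*(cos(t) + 7)*sin(t)^2*cos(t)^2 + (cos(t)^2 - 36)^2*cos(t) - 2*(cos(t)^2 - 36)*(7*cos(2*t) + cos(3*t)))/(2*(cos(t)^2 - 36)^3)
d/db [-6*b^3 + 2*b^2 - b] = -18*b^2 + 4*b - 1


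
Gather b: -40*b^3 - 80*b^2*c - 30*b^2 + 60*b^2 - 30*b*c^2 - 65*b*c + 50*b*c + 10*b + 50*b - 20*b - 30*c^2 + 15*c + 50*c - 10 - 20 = -40*b^3 + b^2*(30 - 80*c) + b*(-30*c^2 - 15*c + 40) - 30*c^2 + 65*c - 30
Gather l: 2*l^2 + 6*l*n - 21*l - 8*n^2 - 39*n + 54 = 2*l^2 + l*(6*n - 21) - 8*n^2 - 39*n + 54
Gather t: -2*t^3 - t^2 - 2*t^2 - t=-2*t^3 - 3*t^2 - t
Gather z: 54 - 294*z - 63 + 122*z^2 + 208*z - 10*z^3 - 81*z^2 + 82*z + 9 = -10*z^3 + 41*z^2 - 4*z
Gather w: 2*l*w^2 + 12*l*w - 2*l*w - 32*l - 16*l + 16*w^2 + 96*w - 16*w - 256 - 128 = -48*l + w^2*(2*l + 16) + w*(10*l + 80) - 384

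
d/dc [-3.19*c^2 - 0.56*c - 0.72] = -6.38*c - 0.56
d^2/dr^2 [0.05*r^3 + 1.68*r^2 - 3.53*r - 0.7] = 0.3*r + 3.36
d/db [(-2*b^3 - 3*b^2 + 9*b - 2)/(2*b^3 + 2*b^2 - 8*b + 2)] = (b^4 - 2*b^3 + 3*b^2 - 2*b + 1)/(2*(b^6 + 2*b^5 - 7*b^4 - 6*b^3 + 18*b^2 - 8*b + 1))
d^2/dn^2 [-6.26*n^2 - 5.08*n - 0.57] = -12.5200000000000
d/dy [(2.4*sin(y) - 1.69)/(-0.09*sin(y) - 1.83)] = -4.5441*cos(y)/(0.09*sin(y) + 1.83)^2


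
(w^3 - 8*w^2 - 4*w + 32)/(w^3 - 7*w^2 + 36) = (w^2 - 10*w + 16)/(w^2 - 9*w + 18)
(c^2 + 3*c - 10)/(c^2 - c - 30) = (c - 2)/(c - 6)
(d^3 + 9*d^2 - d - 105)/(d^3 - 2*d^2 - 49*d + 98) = (d^2 + 2*d - 15)/(d^2 - 9*d + 14)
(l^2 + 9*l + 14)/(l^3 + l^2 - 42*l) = (l + 2)/(l*(l - 6))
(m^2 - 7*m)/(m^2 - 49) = m/(m + 7)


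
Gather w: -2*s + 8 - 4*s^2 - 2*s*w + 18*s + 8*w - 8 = -4*s^2 + 16*s + w*(8 - 2*s)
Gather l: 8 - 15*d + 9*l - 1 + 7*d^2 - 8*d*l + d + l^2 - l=7*d^2 - 14*d + l^2 + l*(8 - 8*d) + 7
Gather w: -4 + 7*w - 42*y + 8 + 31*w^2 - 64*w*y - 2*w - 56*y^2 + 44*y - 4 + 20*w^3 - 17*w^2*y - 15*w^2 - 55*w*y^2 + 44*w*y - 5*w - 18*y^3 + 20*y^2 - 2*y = 20*w^3 + w^2*(16 - 17*y) + w*(-55*y^2 - 20*y) - 18*y^3 - 36*y^2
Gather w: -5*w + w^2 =w^2 - 5*w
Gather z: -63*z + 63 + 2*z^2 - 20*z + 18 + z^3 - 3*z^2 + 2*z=z^3 - z^2 - 81*z + 81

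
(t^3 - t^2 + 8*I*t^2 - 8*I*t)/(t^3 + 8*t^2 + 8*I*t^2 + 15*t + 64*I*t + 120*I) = t*(t - 1)/(t^2 + 8*t + 15)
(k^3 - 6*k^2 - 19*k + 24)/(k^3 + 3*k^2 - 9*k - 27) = (k^2 - 9*k + 8)/(k^2 - 9)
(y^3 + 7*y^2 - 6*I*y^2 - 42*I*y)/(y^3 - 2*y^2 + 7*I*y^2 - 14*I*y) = (y^2 + y*(7 - 6*I) - 42*I)/(y^2 + y*(-2 + 7*I) - 14*I)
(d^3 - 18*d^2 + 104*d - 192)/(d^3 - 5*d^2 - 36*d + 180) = (d^2 - 12*d + 32)/(d^2 + d - 30)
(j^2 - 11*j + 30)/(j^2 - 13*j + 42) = (j - 5)/(j - 7)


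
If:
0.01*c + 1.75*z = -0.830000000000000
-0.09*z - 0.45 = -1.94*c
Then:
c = 0.21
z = -0.48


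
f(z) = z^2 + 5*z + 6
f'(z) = 2*z + 5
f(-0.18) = 5.13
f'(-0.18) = 4.64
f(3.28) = 33.16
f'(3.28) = 11.56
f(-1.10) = 1.71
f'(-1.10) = 2.80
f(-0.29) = 4.63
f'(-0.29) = 4.42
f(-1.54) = 0.67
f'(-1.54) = 1.92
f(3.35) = 33.97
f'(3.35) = 11.70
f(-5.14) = 6.72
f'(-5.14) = -5.28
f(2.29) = 22.69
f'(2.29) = 9.58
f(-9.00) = 42.00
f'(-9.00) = -13.00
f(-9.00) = 42.00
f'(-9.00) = -13.00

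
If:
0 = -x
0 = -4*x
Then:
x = 0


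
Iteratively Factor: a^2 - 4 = (a - 2)*(a + 2)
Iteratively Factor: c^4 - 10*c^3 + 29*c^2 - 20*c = (c - 4)*(c^3 - 6*c^2 + 5*c) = (c - 5)*(c - 4)*(c^2 - c) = c*(c - 5)*(c - 4)*(c - 1)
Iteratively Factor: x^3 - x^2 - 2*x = (x - 2)*(x^2 + x) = x*(x - 2)*(x + 1)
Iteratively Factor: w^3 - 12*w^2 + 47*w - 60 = (w - 3)*(w^2 - 9*w + 20) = (w - 4)*(w - 3)*(w - 5)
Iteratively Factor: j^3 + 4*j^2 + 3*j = (j + 1)*(j^2 + 3*j) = (j + 1)*(j + 3)*(j)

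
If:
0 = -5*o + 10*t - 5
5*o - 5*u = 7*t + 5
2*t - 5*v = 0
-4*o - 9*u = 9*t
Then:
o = 27/28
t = 55/56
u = -79/56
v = 11/28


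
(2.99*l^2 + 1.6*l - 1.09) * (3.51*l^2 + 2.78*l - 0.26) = 10.4949*l^4 + 13.9282*l^3 - 0.1553*l^2 - 3.4462*l + 0.2834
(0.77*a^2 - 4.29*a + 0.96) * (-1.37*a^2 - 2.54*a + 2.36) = -1.0549*a^4 + 3.9215*a^3 + 11.3986*a^2 - 12.5628*a + 2.2656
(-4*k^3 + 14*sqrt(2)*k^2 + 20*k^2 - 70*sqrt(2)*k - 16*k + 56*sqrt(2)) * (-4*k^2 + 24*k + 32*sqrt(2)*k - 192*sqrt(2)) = 16*k^5 - 184*sqrt(2)*k^4 - 176*k^4 + 1440*k^3 + 2024*sqrt(2)*k^3 - 10240*k^2 - 6256*sqrt(2)*k^2 + 4416*sqrt(2)*k + 30464*k - 21504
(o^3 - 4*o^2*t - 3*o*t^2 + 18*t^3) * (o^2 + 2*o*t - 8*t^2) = o^5 - 2*o^4*t - 19*o^3*t^2 + 44*o^2*t^3 + 60*o*t^4 - 144*t^5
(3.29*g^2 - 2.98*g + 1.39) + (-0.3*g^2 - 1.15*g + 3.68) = 2.99*g^2 - 4.13*g + 5.07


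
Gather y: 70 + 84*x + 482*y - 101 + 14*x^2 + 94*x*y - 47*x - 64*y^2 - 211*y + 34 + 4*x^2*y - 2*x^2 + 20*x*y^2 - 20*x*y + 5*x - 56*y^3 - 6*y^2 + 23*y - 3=12*x^2 + 42*x - 56*y^3 + y^2*(20*x - 70) + y*(4*x^2 + 74*x + 294)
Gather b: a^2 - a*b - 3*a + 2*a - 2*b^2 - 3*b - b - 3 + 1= a^2 - a - 2*b^2 + b*(-a - 4) - 2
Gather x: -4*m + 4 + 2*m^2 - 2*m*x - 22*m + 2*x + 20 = 2*m^2 - 26*m + x*(2 - 2*m) + 24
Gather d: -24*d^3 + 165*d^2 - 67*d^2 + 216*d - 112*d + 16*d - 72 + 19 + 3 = -24*d^3 + 98*d^2 + 120*d - 50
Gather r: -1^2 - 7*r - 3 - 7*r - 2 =-14*r - 6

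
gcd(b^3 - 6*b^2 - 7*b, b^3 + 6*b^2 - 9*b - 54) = 1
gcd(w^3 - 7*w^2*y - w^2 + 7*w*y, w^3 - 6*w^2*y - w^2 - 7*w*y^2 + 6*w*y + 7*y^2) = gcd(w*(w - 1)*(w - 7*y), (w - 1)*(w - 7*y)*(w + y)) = -w^2 + 7*w*y + w - 7*y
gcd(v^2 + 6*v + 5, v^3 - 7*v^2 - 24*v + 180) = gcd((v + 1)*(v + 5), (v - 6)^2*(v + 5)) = v + 5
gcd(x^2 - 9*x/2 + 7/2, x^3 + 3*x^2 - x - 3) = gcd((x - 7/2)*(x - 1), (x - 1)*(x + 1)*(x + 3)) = x - 1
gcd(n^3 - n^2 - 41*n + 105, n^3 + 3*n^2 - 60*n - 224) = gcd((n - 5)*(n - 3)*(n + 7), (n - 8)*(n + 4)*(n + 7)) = n + 7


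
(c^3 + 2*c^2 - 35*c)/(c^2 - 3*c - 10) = c*(c + 7)/(c + 2)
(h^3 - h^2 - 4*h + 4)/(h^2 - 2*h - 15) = (-h^3 + h^2 + 4*h - 4)/(-h^2 + 2*h + 15)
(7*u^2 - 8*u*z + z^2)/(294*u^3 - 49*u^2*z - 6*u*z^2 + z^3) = (-u + z)/(-42*u^2 + u*z + z^2)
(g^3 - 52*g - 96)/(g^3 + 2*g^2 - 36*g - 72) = (g - 8)/(g - 6)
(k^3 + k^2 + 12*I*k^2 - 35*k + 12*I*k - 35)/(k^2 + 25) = (k^2 + k*(1 + 7*I) + 7*I)/(k - 5*I)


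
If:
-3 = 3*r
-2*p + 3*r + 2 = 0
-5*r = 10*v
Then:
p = -1/2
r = -1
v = 1/2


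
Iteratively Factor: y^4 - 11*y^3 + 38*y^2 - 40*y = (y - 5)*(y^3 - 6*y^2 + 8*y) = y*(y - 5)*(y^2 - 6*y + 8) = y*(y - 5)*(y - 4)*(y - 2)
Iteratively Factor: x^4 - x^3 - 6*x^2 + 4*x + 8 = (x - 2)*(x^3 + x^2 - 4*x - 4) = (x - 2)*(x + 2)*(x^2 - x - 2) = (x - 2)*(x + 1)*(x + 2)*(x - 2)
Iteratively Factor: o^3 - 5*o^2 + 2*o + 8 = (o - 2)*(o^2 - 3*o - 4) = (o - 2)*(o + 1)*(o - 4)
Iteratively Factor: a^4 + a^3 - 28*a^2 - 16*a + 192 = (a + 4)*(a^3 - 3*a^2 - 16*a + 48) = (a - 4)*(a + 4)*(a^2 + a - 12) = (a - 4)*(a - 3)*(a + 4)*(a + 4)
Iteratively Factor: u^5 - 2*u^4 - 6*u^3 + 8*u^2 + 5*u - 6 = (u + 2)*(u^4 - 4*u^3 + 2*u^2 + 4*u - 3) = (u + 1)*(u + 2)*(u^3 - 5*u^2 + 7*u - 3) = (u - 1)*(u + 1)*(u + 2)*(u^2 - 4*u + 3) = (u - 3)*(u - 1)*(u + 1)*(u + 2)*(u - 1)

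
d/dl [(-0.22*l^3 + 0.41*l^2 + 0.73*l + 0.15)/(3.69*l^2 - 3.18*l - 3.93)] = (-0.8118*l^4 + 1.3992*l^3 - 1.4037*l^2 - 4.3296*l - 2.3919)/(13.6161*l^4 - 23.4684*l^3 - 18.891*l^2 + 24.9948*l + 15.4449)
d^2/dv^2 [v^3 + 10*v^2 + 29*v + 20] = 6*v + 20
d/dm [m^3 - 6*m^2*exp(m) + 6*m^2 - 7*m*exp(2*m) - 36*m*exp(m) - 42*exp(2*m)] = -6*m^2*exp(m) + 3*m^2 - 14*m*exp(2*m) - 48*m*exp(m) + 12*m - 91*exp(2*m) - 36*exp(m)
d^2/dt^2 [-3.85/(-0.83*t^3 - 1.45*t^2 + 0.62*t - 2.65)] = (-(19.173*t + 11.165)*(0.83*t^3 + 1.45*t^2 - 0.62*t + 2.65) + 3.85*(2.49*t^2 + 2.9*t - 0.62)*(4.98*t^2 + 5.8*t - 1.24))/(0.83*t^3 + 1.45*t^2 - 0.62*t + 2.65)^3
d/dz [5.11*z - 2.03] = 5.11000000000000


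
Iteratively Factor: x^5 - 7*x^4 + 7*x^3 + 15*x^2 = (x)*(x^4 - 7*x^3 + 7*x^2 + 15*x) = x*(x - 5)*(x^3 - 2*x^2 - 3*x) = x*(x - 5)*(x - 3)*(x^2 + x) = x*(x - 5)*(x - 3)*(x + 1)*(x)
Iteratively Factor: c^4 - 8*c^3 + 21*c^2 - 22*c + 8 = (c - 2)*(c^3 - 6*c^2 + 9*c - 4) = (c - 2)*(c - 1)*(c^2 - 5*c + 4) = (c - 4)*(c - 2)*(c - 1)*(c - 1)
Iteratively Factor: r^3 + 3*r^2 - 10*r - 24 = (r - 3)*(r^2 + 6*r + 8) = (r - 3)*(r + 4)*(r + 2)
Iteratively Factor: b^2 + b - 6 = (b + 3)*(b - 2)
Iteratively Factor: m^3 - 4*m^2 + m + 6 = (m - 3)*(m^2 - m - 2) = (m - 3)*(m + 1)*(m - 2)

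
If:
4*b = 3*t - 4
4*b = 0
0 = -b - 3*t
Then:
No Solution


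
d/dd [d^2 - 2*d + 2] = 2*d - 2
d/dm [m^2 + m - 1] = 2*m + 1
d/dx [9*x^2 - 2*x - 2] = 18*x - 2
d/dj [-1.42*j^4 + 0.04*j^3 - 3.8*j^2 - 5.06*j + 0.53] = -5.68*j^3 + 0.12*j^2 - 7.6*j - 5.06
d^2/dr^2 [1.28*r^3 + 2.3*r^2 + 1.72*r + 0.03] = 7.68*r + 4.6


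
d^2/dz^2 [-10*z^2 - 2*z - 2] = -20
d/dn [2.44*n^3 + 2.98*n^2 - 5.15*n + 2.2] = 7.32*n^2 + 5.96*n - 5.15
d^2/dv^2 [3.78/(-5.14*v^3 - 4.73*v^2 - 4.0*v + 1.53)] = ((116.5752*v + 35.7588)*(5.14*v^3 + 4.73*v^2 + 4.0*v - 1.53) - 3.78*(15.42*v^2 + 9.46*v + 4.0)*(30.84*v^2 + 18.92*v + 8.0))/(5.14*v^3 + 4.73*v^2 + 4.0*v - 1.53)^3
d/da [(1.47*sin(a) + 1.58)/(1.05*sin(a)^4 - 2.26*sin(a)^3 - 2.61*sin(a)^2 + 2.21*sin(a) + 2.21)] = (-4.6305*sin(a)^4 + 0.00839999999999907*sin(a)^3 + 14.5491*sin(a)^2 + 8.2476*sin(a) - 0.2431)*cos(a)/(1.1025*sin(a)^8 - 4.746*sin(a)^7 - 0.373400000000001*sin(a)^6 + 16.4382*sin(a)^5 + 1.4639*sin(a)^4 - 21.5254*sin(a)^3 - 6.6521*sin(a)^2 + 9.7682*sin(a) + 4.8841)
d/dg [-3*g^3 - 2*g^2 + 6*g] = -9*g^2 - 4*g + 6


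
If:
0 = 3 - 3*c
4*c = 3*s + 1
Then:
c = 1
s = 1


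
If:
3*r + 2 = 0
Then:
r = -2/3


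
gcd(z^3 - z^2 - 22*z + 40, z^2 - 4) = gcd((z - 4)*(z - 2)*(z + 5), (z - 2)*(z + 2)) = z - 2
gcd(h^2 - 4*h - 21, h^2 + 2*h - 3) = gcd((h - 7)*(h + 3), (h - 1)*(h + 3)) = h + 3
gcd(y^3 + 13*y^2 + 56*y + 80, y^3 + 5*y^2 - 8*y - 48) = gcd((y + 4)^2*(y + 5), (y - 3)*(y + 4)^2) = y^2 + 8*y + 16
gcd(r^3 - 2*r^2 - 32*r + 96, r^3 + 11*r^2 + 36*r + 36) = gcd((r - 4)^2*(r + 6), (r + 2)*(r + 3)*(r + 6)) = r + 6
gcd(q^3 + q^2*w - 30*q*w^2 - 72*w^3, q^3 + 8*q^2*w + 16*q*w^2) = q + 4*w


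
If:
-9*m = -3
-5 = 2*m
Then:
No Solution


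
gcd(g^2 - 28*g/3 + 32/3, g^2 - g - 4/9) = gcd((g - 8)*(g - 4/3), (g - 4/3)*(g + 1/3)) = g - 4/3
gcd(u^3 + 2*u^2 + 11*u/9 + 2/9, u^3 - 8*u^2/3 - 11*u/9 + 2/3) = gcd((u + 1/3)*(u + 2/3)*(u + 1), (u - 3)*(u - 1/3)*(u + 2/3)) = u + 2/3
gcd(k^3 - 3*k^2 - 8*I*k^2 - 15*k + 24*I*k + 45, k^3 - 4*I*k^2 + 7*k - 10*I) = k - 5*I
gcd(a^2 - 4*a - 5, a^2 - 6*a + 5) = a - 5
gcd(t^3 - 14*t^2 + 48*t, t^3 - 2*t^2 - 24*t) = t^2 - 6*t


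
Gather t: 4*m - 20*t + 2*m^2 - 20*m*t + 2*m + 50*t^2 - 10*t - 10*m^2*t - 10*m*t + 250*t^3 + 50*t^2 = 2*m^2 + 6*m + 250*t^3 + 100*t^2 + t*(-10*m^2 - 30*m - 30)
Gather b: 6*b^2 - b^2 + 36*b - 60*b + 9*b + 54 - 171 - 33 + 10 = 5*b^2 - 15*b - 140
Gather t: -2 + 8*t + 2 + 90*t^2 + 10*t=90*t^2 + 18*t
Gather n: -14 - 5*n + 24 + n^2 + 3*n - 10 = n^2 - 2*n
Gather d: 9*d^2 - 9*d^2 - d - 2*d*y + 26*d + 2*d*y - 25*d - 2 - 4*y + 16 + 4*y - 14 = 0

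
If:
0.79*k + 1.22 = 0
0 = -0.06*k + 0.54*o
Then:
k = -1.54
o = -0.17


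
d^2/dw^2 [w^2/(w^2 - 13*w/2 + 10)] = 8*(13*w^3 - 60*w^2 + 200)/(8*w^6 - 156*w^5 + 1254*w^4 - 5317*w^3 + 12540*w^2 - 15600*w + 8000)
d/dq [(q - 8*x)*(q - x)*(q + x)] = 3*q^2 - 16*q*x - x^2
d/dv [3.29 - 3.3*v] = -3.30000000000000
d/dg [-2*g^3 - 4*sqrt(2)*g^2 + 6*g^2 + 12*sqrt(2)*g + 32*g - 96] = -6*g^2 - 8*sqrt(2)*g + 12*g + 12*sqrt(2) + 32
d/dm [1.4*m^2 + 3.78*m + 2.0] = 2.8*m + 3.78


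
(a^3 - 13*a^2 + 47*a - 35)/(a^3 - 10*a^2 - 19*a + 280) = (a^2 - 6*a + 5)/(a^2 - 3*a - 40)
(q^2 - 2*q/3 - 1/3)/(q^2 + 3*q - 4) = (q + 1/3)/(q + 4)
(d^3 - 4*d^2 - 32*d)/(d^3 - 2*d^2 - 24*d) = (d - 8)/(d - 6)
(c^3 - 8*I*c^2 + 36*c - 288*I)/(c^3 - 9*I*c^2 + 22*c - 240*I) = (c + 6*I)/(c + 5*I)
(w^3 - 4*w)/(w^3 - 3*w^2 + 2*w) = (w + 2)/(w - 1)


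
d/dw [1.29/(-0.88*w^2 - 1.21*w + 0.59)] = (2.2704*w + 1.5609)/(0.88*w^2 + 1.21*w - 0.59)^2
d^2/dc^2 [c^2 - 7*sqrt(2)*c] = 2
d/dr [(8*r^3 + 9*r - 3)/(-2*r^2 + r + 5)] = 2*(-8*r^4 + 8*r^3 + 69*r^2 - 6*r + 24)/(4*r^4 - 4*r^3 - 19*r^2 + 10*r + 25)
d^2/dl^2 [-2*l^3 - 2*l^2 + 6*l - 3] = -12*l - 4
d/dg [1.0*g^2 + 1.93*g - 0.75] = 2.0*g + 1.93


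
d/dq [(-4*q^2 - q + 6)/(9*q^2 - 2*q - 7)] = (17*q^2 - 52*q + 19)/(81*q^4 - 36*q^3 - 122*q^2 + 28*q + 49)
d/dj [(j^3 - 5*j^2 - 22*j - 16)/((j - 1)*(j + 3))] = (j^4 + 4*j^3 + 3*j^2 + 62*j + 98)/(j^4 + 4*j^3 - 2*j^2 - 12*j + 9)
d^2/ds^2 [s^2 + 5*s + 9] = 2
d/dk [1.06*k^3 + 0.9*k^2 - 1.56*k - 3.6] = 3.18*k^2 + 1.8*k - 1.56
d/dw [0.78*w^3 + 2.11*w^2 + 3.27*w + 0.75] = 2.34*w^2 + 4.22*w + 3.27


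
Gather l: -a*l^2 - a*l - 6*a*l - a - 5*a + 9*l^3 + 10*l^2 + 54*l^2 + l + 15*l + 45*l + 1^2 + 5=-6*a + 9*l^3 + l^2*(64 - a) + l*(61 - 7*a) + 6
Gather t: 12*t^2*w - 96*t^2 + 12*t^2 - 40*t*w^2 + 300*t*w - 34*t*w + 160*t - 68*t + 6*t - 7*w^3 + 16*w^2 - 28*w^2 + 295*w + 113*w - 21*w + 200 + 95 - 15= t^2*(12*w - 84) + t*(-40*w^2 + 266*w + 98) - 7*w^3 - 12*w^2 + 387*w + 280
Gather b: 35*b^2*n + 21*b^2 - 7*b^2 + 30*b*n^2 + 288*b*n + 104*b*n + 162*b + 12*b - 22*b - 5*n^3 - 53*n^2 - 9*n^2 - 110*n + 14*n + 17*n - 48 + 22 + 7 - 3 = b^2*(35*n + 14) + b*(30*n^2 + 392*n + 152) - 5*n^3 - 62*n^2 - 79*n - 22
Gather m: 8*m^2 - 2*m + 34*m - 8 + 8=8*m^2 + 32*m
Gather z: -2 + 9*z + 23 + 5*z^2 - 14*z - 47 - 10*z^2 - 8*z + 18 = -5*z^2 - 13*z - 8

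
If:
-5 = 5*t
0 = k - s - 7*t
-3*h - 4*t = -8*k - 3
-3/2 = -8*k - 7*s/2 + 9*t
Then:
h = -117/23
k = -64/23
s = 97/23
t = -1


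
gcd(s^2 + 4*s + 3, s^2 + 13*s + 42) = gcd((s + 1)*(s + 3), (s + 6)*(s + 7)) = 1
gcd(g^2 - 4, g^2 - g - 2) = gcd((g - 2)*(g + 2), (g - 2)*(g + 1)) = g - 2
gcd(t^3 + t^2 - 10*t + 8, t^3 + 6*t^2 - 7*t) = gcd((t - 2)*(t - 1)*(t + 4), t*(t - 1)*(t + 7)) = t - 1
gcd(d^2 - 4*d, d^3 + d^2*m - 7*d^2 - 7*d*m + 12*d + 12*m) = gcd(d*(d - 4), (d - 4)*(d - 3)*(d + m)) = d - 4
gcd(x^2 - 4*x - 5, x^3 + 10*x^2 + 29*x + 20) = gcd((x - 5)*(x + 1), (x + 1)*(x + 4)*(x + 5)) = x + 1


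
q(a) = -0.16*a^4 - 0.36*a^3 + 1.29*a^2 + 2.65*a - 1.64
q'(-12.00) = 922.09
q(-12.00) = -2543.36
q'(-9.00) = 358.51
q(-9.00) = -708.32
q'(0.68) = 3.70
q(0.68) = 0.61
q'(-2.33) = -1.13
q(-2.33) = -0.97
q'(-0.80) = 0.22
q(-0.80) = -2.82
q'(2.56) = -8.56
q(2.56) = 0.69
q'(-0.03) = 2.57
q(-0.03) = -1.72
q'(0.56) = 3.64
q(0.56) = 0.17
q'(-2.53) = -0.43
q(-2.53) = -0.81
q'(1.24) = 2.97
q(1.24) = 2.56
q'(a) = -0.64*a^3 - 1.08*a^2 + 2.58*a + 2.65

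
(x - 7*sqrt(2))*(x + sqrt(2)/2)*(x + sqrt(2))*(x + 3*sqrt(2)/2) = x^4 - 4*sqrt(2)*x^3 - 73*x^2/2 - 37*sqrt(2)*x - 21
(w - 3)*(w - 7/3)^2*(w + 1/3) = w^4 - 22*w^3/3 + 152*w^2/9 - 266*w/27 - 49/9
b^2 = b^2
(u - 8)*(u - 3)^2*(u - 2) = u^4 - 16*u^3 + 85*u^2 - 186*u + 144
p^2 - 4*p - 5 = (p - 5)*(p + 1)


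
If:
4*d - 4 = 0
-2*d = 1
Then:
No Solution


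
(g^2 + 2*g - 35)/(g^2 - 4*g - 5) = (g + 7)/(g + 1)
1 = 1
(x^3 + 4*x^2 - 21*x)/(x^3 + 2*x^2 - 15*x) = (x + 7)/(x + 5)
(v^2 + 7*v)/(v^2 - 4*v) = (v + 7)/(v - 4)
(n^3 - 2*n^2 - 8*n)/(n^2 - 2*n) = (n^2 - 2*n - 8)/(n - 2)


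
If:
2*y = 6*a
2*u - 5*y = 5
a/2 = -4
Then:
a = -8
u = -115/2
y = -24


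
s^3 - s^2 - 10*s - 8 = (s - 4)*(s + 1)*(s + 2)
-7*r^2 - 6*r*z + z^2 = (-7*r + z)*(r + z)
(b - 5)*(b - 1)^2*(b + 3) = b^4 - 4*b^3 - 10*b^2 + 28*b - 15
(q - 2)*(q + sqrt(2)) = q^2 - 2*q + sqrt(2)*q - 2*sqrt(2)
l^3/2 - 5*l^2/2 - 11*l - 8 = (l/2 + 1)*(l - 8)*(l + 1)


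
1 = 1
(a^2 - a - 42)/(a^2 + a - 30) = (a - 7)/(a - 5)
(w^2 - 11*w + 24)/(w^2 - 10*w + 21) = (w - 8)/(w - 7)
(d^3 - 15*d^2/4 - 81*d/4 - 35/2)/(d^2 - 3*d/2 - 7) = (4*d^2 - 23*d - 35)/(2*(2*d - 7))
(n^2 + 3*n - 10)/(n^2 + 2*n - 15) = (n - 2)/(n - 3)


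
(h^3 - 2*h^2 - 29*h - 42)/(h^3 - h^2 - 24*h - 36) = (h - 7)/(h - 6)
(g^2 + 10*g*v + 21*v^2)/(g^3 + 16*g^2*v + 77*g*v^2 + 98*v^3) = (g + 3*v)/(g^2 + 9*g*v + 14*v^2)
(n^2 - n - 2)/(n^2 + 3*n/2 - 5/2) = 2*(n^2 - n - 2)/(2*n^2 + 3*n - 5)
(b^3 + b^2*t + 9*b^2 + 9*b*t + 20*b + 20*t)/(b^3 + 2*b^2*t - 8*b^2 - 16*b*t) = (b^3 + b^2*t + 9*b^2 + 9*b*t + 20*b + 20*t)/(b*(b^2 + 2*b*t - 8*b - 16*t))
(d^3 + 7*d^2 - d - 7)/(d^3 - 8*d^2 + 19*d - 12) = (d^2 + 8*d + 7)/(d^2 - 7*d + 12)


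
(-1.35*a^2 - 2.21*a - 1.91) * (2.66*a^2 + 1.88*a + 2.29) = -3.591*a^4 - 8.4166*a^3 - 12.3269*a^2 - 8.6517*a - 4.3739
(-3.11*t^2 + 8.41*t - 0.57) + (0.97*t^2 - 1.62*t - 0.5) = -2.14*t^2 + 6.79*t - 1.07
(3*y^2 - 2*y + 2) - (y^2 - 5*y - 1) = 2*y^2 + 3*y + 3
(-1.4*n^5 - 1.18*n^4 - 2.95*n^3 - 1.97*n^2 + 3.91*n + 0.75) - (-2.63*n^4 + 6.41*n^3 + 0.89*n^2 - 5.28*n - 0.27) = -1.4*n^5 + 1.45*n^4 - 9.36*n^3 - 2.86*n^2 + 9.19*n + 1.02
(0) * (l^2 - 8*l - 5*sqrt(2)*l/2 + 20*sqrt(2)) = 0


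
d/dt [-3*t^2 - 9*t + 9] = -6*t - 9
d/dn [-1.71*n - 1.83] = -1.71000000000000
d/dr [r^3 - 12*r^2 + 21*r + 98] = 3*r^2 - 24*r + 21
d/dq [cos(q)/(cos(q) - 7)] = 7*sin(q)/(cos(q) - 7)^2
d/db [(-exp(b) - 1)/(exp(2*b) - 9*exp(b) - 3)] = ((exp(b) + 1)*(2*exp(b) - 9) - exp(2*b) + 9*exp(b) + 3)*exp(b)/(-exp(2*b) + 9*exp(b) + 3)^2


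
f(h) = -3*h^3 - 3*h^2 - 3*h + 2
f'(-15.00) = -1938.00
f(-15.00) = 9497.00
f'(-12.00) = -1227.00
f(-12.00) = 4790.00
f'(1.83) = -44.12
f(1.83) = -31.92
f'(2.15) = -57.50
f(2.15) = -48.13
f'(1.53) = -33.25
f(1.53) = -20.36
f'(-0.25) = -2.06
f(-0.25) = 2.61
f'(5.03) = -260.89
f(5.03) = -470.78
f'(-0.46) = -2.14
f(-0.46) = 3.04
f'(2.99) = -101.40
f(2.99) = -113.98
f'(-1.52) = -14.67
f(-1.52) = 10.16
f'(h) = -9*h^2 - 6*h - 3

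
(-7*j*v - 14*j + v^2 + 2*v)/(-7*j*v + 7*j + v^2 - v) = (v + 2)/(v - 1)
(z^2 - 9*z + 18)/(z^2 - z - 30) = (z - 3)/(z + 5)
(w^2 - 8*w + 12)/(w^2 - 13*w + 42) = (w - 2)/(w - 7)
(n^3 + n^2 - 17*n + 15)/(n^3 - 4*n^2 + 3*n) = (n + 5)/n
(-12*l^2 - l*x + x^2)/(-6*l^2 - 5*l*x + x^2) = (12*l^2 + l*x - x^2)/(6*l^2 + 5*l*x - x^2)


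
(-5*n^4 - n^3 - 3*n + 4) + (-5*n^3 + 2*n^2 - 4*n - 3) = -5*n^4 - 6*n^3 + 2*n^2 - 7*n + 1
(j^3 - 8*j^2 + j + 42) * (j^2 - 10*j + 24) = j^5 - 18*j^4 + 105*j^3 - 160*j^2 - 396*j + 1008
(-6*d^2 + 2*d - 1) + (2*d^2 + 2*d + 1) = -4*d^2 + 4*d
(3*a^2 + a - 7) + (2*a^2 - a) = 5*a^2 - 7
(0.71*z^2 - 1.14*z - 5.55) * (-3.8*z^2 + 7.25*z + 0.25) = -2.698*z^4 + 9.4795*z^3 + 13.0025*z^2 - 40.5225*z - 1.3875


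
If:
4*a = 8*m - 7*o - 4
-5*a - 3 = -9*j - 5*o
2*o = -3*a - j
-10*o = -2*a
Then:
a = -15/173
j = 51/173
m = 611/1384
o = -3/173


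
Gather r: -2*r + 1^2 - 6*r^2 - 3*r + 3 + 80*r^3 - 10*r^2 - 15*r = 80*r^3 - 16*r^2 - 20*r + 4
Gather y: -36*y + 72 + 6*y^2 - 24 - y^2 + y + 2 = 5*y^2 - 35*y + 50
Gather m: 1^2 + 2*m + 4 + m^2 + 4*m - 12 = m^2 + 6*m - 7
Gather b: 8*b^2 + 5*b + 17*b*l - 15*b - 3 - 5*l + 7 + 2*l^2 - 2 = 8*b^2 + b*(17*l - 10) + 2*l^2 - 5*l + 2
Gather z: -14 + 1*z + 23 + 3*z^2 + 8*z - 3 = 3*z^2 + 9*z + 6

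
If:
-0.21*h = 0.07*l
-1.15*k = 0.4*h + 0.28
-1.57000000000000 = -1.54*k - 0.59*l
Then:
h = -0.84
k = 0.05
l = 2.53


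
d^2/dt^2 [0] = 0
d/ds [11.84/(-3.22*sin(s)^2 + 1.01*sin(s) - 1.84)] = (76.2496*sin(s) - 11.9584)*cos(s)/(3.22*sin(s)^2 - 1.01*sin(s) + 1.84)^2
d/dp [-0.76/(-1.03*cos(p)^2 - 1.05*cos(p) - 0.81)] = (1.5656*cos(p) + 0.798)*sin(p)/(1.03*cos(p)^2 + 1.05*cos(p) + 0.81)^2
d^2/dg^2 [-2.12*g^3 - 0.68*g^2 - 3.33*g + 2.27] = -12.72*g - 1.36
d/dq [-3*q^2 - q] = -6*q - 1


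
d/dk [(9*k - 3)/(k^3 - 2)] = 9*(-2*k^3 + k^2 - 2)/(k^6 - 4*k^3 + 4)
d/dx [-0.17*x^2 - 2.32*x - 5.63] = -0.34*x - 2.32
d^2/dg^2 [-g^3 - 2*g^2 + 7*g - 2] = -6*g - 4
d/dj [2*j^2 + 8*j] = 4*j + 8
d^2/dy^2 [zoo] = 0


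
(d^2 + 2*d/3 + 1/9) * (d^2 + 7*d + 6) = d^4 + 23*d^3/3 + 97*d^2/9 + 43*d/9 + 2/3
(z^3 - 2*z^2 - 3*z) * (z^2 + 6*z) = z^5 + 4*z^4 - 15*z^3 - 18*z^2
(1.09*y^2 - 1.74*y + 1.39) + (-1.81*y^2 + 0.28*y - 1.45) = -0.72*y^2 - 1.46*y - 0.0600000000000001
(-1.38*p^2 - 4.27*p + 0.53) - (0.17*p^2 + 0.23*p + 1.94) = -1.55*p^2 - 4.5*p - 1.41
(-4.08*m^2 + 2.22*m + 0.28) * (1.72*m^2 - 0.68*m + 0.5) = -7.0176*m^4 + 6.5928*m^3 - 3.068*m^2 + 0.9196*m + 0.14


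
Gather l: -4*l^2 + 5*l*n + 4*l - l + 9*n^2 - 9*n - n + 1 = -4*l^2 + l*(5*n + 3) + 9*n^2 - 10*n + 1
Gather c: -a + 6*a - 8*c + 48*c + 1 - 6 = 5*a + 40*c - 5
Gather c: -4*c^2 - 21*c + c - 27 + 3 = -4*c^2 - 20*c - 24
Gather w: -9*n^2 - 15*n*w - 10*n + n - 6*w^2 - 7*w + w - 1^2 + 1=-9*n^2 - 9*n - 6*w^2 + w*(-15*n - 6)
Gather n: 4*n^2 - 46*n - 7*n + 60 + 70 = 4*n^2 - 53*n + 130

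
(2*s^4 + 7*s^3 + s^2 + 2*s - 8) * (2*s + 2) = 4*s^5 + 18*s^4 + 16*s^3 + 6*s^2 - 12*s - 16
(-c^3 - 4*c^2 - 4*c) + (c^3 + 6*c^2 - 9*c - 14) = 2*c^2 - 13*c - 14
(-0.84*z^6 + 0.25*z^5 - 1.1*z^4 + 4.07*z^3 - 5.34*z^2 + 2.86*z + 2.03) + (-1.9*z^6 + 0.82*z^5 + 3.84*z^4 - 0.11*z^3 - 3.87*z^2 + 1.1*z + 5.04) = -2.74*z^6 + 1.07*z^5 + 2.74*z^4 + 3.96*z^3 - 9.21*z^2 + 3.96*z + 7.07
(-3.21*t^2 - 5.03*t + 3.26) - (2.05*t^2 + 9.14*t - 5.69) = -5.26*t^2 - 14.17*t + 8.95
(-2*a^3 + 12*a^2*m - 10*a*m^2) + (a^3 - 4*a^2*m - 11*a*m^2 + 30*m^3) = -a^3 + 8*a^2*m - 21*a*m^2 + 30*m^3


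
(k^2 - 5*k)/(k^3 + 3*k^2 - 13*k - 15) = k*(k - 5)/(k^3 + 3*k^2 - 13*k - 15)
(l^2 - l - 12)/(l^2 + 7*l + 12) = (l - 4)/(l + 4)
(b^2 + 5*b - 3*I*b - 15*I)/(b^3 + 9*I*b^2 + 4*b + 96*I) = (b + 5)/(b^2 + 12*I*b - 32)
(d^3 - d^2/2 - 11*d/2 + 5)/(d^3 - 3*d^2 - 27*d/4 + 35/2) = 2*(d - 1)/(2*d - 7)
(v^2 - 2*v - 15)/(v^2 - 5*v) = (v + 3)/v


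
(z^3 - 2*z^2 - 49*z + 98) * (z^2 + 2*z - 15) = z^5 - 68*z^3 + 30*z^2 + 931*z - 1470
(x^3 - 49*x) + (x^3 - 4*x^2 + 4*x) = 2*x^3 - 4*x^2 - 45*x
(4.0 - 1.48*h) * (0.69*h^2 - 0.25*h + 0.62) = -1.0212*h^3 + 3.13*h^2 - 1.9176*h + 2.48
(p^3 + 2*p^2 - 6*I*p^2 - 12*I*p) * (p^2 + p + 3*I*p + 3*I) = p^5 + 3*p^4 - 3*I*p^4 + 20*p^3 - 9*I*p^3 + 54*p^2 - 6*I*p^2 + 36*p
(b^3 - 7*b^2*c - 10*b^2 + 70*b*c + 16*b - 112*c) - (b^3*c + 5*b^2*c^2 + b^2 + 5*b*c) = -b^3*c + b^3 - 5*b^2*c^2 - 7*b^2*c - 11*b^2 + 65*b*c + 16*b - 112*c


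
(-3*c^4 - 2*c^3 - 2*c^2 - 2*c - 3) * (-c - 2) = 3*c^5 + 8*c^4 + 6*c^3 + 6*c^2 + 7*c + 6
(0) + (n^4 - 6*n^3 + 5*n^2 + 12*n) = n^4 - 6*n^3 + 5*n^2 + 12*n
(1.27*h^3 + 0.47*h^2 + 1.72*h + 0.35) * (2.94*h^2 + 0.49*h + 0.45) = 3.7338*h^5 + 2.0041*h^4 + 5.8586*h^3 + 2.0833*h^2 + 0.9455*h + 0.1575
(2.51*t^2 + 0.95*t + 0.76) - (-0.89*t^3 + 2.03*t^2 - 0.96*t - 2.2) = 0.89*t^3 + 0.48*t^2 + 1.91*t + 2.96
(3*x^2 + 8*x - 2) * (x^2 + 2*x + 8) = 3*x^4 + 14*x^3 + 38*x^2 + 60*x - 16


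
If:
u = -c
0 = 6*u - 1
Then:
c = -1/6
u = 1/6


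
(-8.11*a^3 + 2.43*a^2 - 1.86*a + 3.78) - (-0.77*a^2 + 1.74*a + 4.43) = -8.11*a^3 + 3.2*a^2 - 3.6*a - 0.65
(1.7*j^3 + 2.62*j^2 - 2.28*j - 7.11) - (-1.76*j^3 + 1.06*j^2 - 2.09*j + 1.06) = 3.46*j^3 + 1.56*j^2 - 0.19*j - 8.17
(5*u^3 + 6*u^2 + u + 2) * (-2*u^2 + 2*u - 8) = -10*u^5 - 2*u^4 - 30*u^3 - 50*u^2 - 4*u - 16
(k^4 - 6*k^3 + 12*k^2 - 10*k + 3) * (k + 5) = k^5 - k^4 - 18*k^3 + 50*k^2 - 47*k + 15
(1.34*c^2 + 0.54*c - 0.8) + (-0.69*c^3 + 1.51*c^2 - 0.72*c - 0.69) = -0.69*c^3 + 2.85*c^2 - 0.18*c - 1.49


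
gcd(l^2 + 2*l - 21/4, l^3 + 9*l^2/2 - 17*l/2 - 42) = l + 7/2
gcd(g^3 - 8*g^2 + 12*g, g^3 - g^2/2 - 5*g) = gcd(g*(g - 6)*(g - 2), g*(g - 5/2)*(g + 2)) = g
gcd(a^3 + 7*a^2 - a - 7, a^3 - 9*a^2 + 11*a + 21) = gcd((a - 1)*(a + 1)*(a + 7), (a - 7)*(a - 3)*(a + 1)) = a + 1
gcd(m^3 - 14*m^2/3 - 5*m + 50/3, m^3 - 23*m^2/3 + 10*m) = m - 5/3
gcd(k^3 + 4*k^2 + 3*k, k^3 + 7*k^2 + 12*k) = k^2 + 3*k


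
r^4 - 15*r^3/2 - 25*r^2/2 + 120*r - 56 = (r - 7)*(r - 4)*(r - 1/2)*(r + 4)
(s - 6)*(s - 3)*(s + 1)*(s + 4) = s^4 - 4*s^3 - 23*s^2 + 54*s + 72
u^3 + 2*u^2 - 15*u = u*(u - 3)*(u + 5)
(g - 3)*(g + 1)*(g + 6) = g^3 + 4*g^2 - 15*g - 18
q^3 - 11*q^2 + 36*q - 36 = (q - 6)*(q - 3)*(q - 2)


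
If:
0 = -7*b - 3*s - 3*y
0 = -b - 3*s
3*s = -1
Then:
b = 1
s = -1/3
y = -2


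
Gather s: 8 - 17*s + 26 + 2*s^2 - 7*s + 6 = 2*s^2 - 24*s + 40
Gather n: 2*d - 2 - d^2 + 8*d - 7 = -d^2 + 10*d - 9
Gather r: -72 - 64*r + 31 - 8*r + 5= -72*r - 36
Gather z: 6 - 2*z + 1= 7 - 2*z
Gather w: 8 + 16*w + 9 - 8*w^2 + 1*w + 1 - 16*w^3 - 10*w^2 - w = -16*w^3 - 18*w^2 + 16*w + 18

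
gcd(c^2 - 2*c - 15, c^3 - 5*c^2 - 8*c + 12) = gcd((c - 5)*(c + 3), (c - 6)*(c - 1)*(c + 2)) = 1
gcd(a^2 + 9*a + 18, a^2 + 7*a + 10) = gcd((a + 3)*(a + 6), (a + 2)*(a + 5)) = 1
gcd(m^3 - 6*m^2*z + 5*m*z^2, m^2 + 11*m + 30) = 1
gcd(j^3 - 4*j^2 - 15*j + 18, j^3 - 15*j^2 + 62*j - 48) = j^2 - 7*j + 6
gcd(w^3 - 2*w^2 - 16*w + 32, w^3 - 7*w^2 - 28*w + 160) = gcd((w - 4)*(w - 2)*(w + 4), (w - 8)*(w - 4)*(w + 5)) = w - 4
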